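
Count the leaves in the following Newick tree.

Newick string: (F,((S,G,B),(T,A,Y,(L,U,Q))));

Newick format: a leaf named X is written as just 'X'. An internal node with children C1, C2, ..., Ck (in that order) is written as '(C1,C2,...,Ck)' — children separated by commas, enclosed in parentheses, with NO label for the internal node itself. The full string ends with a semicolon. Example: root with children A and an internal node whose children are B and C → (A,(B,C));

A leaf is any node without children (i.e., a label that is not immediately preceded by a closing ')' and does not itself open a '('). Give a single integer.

Answer: 10

Derivation:
Newick: (F,((S,G,B),(T,A,Y,(L,U,Q))));
Scan left-to-right; a leaf is any maximal label run not followed by '(':
  pos 1: leaf 'F' → count = 1
  pos 5: leaf 'S' → count = 2
  pos 7: leaf 'G' → count = 3
  pos 9: leaf 'B' → count = 4
  pos 13: leaf 'T' → count = 5
  pos 15: leaf 'A' → count = 6
  pos 17: leaf 'Y' → count = 7
  pos 20: leaf 'L' → count = 8
  pos 22: leaf 'U' → count = 9
  pos 24: leaf 'Q' → count = 10
Total leaves: 10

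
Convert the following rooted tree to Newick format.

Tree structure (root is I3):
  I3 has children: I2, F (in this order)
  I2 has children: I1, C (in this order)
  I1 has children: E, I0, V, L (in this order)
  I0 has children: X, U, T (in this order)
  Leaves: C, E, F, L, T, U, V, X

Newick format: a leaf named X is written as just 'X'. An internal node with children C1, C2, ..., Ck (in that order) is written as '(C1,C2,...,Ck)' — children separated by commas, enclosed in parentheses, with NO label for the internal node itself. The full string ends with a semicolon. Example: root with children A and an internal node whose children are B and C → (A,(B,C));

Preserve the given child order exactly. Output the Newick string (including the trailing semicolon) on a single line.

internal I3 with children ['I2', 'F']
  internal I2 with children ['I1', 'C']
    internal I1 with children ['E', 'I0', 'V', 'L']
      leaf 'E' → 'E'
      internal I0 with children ['X', 'U', 'T']
        leaf 'X' → 'X'
        leaf 'U' → 'U'
        leaf 'T' → 'T'
      → '(X,U,T)'
      leaf 'V' → 'V'
      leaf 'L' → 'L'
    → '(E,(X,U,T),V,L)'
    leaf 'C' → 'C'
  → '((E,(X,U,T),V,L),C)'
  leaf 'F' → 'F'
→ '(((E,(X,U,T),V,L),C),F)'
Final: (((E,(X,U,T),V,L),C),F);

Answer: (((E,(X,U,T),V,L),C),F);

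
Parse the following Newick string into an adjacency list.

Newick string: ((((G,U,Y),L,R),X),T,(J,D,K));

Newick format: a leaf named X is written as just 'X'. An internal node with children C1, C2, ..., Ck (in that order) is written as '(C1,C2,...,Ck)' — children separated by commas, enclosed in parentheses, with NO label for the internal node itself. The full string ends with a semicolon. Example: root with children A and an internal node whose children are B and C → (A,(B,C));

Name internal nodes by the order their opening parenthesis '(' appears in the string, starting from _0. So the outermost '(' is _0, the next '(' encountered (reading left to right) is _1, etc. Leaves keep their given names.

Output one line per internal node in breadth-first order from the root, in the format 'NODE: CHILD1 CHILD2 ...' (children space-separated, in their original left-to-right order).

Answer: _0: _1 T _4
_1: _2 X
_4: J D K
_2: _3 L R
_3: G U Y

Derivation:
Input: ((((G,U,Y),L,R),X),T,(J,D,K));
Scanning left-to-right, naming '(' by encounter order:
  pos 0: '(' -> open internal node _0 (depth 1)
  pos 1: '(' -> open internal node _1 (depth 2)
  pos 2: '(' -> open internal node _2 (depth 3)
  pos 3: '(' -> open internal node _3 (depth 4)
  pos 9: ')' -> close internal node _3 (now at depth 3)
  pos 14: ')' -> close internal node _2 (now at depth 2)
  pos 17: ')' -> close internal node _1 (now at depth 1)
  pos 21: '(' -> open internal node _4 (depth 2)
  pos 27: ')' -> close internal node _4 (now at depth 1)
  pos 28: ')' -> close internal node _0 (now at depth 0)
Total internal nodes: 5
BFS adjacency from root:
  _0: _1 T _4
  _1: _2 X
  _4: J D K
  _2: _3 L R
  _3: G U Y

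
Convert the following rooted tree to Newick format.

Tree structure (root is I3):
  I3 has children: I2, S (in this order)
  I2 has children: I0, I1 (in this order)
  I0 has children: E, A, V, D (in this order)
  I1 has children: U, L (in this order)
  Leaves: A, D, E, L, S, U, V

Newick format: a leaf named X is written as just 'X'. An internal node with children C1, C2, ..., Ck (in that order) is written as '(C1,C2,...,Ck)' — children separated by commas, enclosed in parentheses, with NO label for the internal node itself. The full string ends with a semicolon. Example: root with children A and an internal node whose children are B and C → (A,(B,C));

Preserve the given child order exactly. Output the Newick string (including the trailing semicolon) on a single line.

Answer: (((E,A,V,D),(U,L)),S);

Derivation:
internal I3 with children ['I2', 'S']
  internal I2 with children ['I0', 'I1']
    internal I0 with children ['E', 'A', 'V', 'D']
      leaf 'E' → 'E'
      leaf 'A' → 'A'
      leaf 'V' → 'V'
      leaf 'D' → 'D'
    → '(E,A,V,D)'
    internal I1 with children ['U', 'L']
      leaf 'U' → 'U'
      leaf 'L' → 'L'
    → '(U,L)'
  → '((E,A,V,D),(U,L))'
  leaf 'S' → 'S'
→ '(((E,A,V,D),(U,L)),S)'
Final: (((E,A,V,D),(U,L)),S);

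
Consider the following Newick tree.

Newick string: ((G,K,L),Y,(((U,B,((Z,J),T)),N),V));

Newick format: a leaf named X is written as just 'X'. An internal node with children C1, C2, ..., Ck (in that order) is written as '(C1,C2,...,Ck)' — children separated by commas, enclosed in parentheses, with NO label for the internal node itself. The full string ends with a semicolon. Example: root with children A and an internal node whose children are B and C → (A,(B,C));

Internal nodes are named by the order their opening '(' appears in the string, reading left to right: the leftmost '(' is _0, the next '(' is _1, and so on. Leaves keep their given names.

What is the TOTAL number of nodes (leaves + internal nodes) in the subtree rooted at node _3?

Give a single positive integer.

Newick: ((G,K,L),Y,(((U,B,((Z,J),T)),N),V));
Locate _3: it is the '(' at position 12 (the 4th '(' reading left to right).
Query: subtree rooted at _3
_3: subtree_size = 1 + 9
  _4: subtree_size = 1 + 7
    U: subtree_size = 1 + 0
    B: subtree_size = 1 + 0
    _5: subtree_size = 1 + 4
      _6: subtree_size = 1 + 2
        Z: subtree_size = 1 + 0
        J: subtree_size = 1 + 0
      T: subtree_size = 1 + 0
  N: subtree_size = 1 + 0
Total subtree size of _3: 10

Answer: 10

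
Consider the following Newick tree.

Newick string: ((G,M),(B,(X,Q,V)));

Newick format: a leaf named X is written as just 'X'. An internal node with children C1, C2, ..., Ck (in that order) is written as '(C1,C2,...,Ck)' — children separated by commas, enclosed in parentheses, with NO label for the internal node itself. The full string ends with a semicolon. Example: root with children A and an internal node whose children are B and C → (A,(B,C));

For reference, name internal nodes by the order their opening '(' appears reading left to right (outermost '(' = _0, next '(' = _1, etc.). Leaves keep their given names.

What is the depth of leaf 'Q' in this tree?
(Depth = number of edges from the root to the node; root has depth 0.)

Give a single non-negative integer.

Answer: 3

Derivation:
Newick: ((G,M),(B,(X,Q,V)));
Naming internals by '(' encounter order: outermost '(' = _0, next = _1, ...
Query node: Q
Path from root: _0 -> _2 -> _3 -> Q
Depth of Q: 3 (number of edges from root)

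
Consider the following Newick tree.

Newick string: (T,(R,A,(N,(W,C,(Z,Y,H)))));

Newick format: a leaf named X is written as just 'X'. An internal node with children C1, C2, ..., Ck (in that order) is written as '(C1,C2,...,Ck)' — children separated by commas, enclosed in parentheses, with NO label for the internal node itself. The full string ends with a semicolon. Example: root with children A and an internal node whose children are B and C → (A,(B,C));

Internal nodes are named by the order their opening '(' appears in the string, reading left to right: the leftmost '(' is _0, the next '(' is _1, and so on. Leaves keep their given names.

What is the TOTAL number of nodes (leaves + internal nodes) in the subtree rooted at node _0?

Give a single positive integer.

Newick: (T,(R,A,(N,(W,C,(Z,Y,H)))));
Locate _0: it is the '(' at position 0 (the 1st '(' reading left to right).
Query: subtree rooted at _0
_0: subtree_size = 1 + 13
  T: subtree_size = 1 + 0
  _1: subtree_size = 1 + 11
    R: subtree_size = 1 + 0
    A: subtree_size = 1 + 0
    _2: subtree_size = 1 + 8
      N: subtree_size = 1 + 0
      _3: subtree_size = 1 + 6
        W: subtree_size = 1 + 0
        C: subtree_size = 1 + 0
        _4: subtree_size = 1 + 3
          Z: subtree_size = 1 + 0
          Y: subtree_size = 1 + 0
          H: subtree_size = 1 + 0
Total subtree size of _0: 14

Answer: 14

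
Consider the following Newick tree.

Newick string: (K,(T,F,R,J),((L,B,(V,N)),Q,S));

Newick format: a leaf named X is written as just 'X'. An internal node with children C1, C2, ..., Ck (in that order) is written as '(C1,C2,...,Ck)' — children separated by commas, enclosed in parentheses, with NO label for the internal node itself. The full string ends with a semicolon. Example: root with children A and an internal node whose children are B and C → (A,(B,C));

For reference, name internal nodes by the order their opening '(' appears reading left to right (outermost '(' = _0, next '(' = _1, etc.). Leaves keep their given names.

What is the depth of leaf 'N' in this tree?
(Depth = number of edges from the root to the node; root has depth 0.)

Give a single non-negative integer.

Newick: (K,(T,F,R,J),((L,B,(V,N)),Q,S));
Naming internals by '(' encounter order: outermost '(' = _0, next = _1, ...
Query node: N
Path from root: _0 -> _2 -> _3 -> _4 -> N
Depth of N: 4 (number of edges from root)

Answer: 4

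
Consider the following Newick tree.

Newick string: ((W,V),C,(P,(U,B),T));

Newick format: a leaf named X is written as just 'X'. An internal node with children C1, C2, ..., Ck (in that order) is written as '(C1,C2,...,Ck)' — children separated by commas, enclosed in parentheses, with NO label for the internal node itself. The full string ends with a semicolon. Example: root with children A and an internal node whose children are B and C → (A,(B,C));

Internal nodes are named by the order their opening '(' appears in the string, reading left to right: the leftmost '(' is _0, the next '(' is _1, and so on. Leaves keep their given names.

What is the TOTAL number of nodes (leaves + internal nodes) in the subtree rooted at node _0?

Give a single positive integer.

Newick: ((W,V),C,(P,(U,B),T));
Locate _0: it is the '(' at position 0 (the 1st '(' reading left to right).
Query: subtree rooted at _0
_0: subtree_size = 1 + 10
  _1: subtree_size = 1 + 2
    W: subtree_size = 1 + 0
    V: subtree_size = 1 + 0
  C: subtree_size = 1 + 0
  _2: subtree_size = 1 + 5
    P: subtree_size = 1 + 0
    _3: subtree_size = 1 + 2
      U: subtree_size = 1 + 0
      B: subtree_size = 1 + 0
    T: subtree_size = 1 + 0
Total subtree size of _0: 11

Answer: 11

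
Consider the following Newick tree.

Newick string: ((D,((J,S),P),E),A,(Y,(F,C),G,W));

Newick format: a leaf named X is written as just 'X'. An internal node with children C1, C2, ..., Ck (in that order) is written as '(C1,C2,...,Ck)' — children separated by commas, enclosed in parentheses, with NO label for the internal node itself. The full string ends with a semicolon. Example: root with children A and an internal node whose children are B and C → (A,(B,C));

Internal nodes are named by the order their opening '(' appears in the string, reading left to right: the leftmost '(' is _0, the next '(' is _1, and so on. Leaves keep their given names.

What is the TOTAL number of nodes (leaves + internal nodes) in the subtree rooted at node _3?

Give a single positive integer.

Newick: ((D,((J,S),P),E),A,(Y,(F,C),G,W));
Locate _3: it is the '(' at position 5 (the 4th '(' reading left to right).
Query: subtree rooted at _3
_3: subtree_size = 1 + 2
  J: subtree_size = 1 + 0
  S: subtree_size = 1 + 0
Total subtree size of _3: 3

Answer: 3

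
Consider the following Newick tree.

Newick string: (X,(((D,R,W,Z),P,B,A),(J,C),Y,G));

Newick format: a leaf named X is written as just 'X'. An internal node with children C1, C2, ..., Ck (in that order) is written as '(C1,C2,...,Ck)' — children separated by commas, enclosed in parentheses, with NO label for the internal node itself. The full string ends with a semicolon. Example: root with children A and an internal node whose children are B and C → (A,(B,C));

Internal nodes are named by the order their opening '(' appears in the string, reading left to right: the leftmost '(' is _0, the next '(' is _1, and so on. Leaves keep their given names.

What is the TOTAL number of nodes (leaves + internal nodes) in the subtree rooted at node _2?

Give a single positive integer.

Answer: 9

Derivation:
Newick: (X,(((D,R,W,Z),P,B,A),(J,C),Y,G));
Locate _2: it is the '(' at position 4 (the 3rd '(' reading left to right).
Query: subtree rooted at _2
_2: subtree_size = 1 + 8
  _3: subtree_size = 1 + 4
    D: subtree_size = 1 + 0
    R: subtree_size = 1 + 0
    W: subtree_size = 1 + 0
    Z: subtree_size = 1 + 0
  P: subtree_size = 1 + 0
  B: subtree_size = 1 + 0
  A: subtree_size = 1 + 0
Total subtree size of _2: 9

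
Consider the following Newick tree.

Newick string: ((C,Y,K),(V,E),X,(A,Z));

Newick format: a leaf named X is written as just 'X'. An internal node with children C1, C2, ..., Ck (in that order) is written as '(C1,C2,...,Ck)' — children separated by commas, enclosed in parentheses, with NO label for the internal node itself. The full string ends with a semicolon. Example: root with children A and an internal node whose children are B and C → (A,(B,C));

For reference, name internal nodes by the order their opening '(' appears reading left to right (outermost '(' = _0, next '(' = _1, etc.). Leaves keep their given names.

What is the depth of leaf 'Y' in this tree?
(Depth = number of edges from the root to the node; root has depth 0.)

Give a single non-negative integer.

Newick: ((C,Y,K),(V,E),X,(A,Z));
Naming internals by '(' encounter order: outermost '(' = _0, next = _1, ...
Query node: Y
Path from root: _0 -> _1 -> Y
Depth of Y: 2 (number of edges from root)

Answer: 2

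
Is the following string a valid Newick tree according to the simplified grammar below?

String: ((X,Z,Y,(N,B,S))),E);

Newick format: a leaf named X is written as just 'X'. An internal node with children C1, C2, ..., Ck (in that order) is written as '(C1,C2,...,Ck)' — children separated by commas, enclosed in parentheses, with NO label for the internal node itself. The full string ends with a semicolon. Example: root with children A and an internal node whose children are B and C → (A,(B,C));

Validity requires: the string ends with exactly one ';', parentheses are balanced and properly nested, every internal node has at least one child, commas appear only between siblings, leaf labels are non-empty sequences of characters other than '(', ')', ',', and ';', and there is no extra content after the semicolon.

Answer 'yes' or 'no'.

Input: ((X,Z,Y,(N,B,S))),E);
Paren balance: 3 '(' vs 4 ')' MISMATCH
Ends with single ';': True
Full parse: FAILS (extra content after tree at pos 17)
Valid: False

Answer: no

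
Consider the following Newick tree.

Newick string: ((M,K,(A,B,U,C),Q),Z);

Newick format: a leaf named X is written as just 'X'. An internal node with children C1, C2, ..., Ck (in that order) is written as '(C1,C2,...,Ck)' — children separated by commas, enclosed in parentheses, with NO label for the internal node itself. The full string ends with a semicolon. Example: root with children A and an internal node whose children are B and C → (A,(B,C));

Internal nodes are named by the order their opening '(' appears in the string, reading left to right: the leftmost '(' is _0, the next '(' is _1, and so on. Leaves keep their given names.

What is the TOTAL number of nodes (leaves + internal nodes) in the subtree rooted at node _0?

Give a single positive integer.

Newick: ((M,K,(A,B,U,C),Q),Z);
Locate _0: it is the '(' at position 0 (the 1st '(' reading left to right).
Query: subtree rooted at _0
_0: subtree_size = 1 + 10
  _1: subtree_size = 1 + 8
    M: subtree_size = 1 + 0
    K: subtree_size = 1 + 0
    _2: subtree_size = 1 + 4
      A: subtree_size = 1 + 0
      B: subtree_size = 1 + 0
      U: subtree_size = 1 + 0
      C: subtree_size = 1 + 0
    Q: subtree_size = 1 + 0
  Z: subtree_size = 1 + 0
Total subtree size of _0: 11

Answer: 11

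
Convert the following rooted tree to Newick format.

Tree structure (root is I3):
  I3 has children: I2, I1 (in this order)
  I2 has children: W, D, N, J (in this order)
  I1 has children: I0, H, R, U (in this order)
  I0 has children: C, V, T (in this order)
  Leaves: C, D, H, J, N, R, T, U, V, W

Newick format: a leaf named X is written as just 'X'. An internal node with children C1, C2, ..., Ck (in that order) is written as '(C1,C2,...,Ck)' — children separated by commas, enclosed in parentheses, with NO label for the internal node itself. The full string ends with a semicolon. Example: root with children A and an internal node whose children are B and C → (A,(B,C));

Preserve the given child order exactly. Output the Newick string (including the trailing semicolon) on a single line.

internal I3 with children ['I2', 'I1']
  internal I2 with children ['W', 'D', 'N', 'J']
    leaf 'W' → 'W'
    leaf 'D' → 'D'
    leaf 'N' → 'N'
    leaf 'J' → 'J'
  → '(W,D,N,J)'
  internal I1 with children ['I0', 'H', 'R', 'U']
    internal I0 with children ['C', 'V', 'T']
      leaf 'C' → 'C'
      leaf 'V' → 'V'
      leaf 'T' → 'T'
    → '(C,V,T)'
    leaf 'H' → 'H'
    leaf 'R' → 'R'
    leaf 'U' → 'U'
  → '((C,V,T),H,R,U)'
→ '((W,D,N,J),((C,V,T),H,R,U))'
Final: ((W,D,N,J),((C,V,T),H,R,U));

Answer: ((W,D,N,J),((C,V,T),H,R,U));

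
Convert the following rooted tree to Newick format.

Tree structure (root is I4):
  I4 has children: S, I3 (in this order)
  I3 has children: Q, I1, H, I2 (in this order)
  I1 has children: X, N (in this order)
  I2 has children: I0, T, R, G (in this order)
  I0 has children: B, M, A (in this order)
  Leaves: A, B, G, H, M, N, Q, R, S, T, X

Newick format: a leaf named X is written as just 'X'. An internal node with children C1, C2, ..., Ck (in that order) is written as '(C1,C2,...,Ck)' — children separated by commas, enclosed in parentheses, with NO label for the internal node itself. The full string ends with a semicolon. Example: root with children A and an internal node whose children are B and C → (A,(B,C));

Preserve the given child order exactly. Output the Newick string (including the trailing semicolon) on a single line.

Answer: (S,(Q,(X,N),H,((B,M,A),T,R,G)));

Derivation:
internal I4 with children ['S', 'I3']
  leaf 'S' → 'S'
  internal I3 with children ['Q', 'I1', 'H', 'I2']
    leaf 'Q' → 'Q'
    internal I1 with children ['X', 'N']
      leaf 'X' → 'X'
      leaf 'N' → 'N'
    → '(X,N)'
    leaf 'H' → 'H'
    internal I2 with children ['I0', 'T', 'R', 'G']
      internal I0 with children ['B', 'M', 'A']
        leaf 'B' → 'B'
        leaf 'M' → 'M'
        leaf 'A' → 'A'
      → '(B,M,A)'
      leaf 'T' → 'T'
      leaf 'R' → 'R'
      leaf 'G' → 'G'
    → '((B,M,A),T,R,G)'
  → '(Q,(X,N),H,((B,M,A),T,R,G))'
→ '(S,(Q,(X,N),H,((B,M,A),T,R,G)))'
Final: (S,(Q,(X,N),H,((B,M,A),T,R,G)));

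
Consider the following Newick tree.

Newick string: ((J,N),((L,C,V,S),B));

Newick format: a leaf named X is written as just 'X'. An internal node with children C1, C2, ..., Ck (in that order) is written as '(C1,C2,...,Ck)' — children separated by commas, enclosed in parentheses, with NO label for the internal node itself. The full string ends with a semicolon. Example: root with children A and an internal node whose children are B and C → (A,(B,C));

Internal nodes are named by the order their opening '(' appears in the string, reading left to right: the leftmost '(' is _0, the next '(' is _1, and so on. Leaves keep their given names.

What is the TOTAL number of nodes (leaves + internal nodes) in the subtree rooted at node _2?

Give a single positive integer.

Newick: ((J,N),((L,C,V,S),B));
Locate _2: it is the '(' at position 7 (the 3rd '(' reading left to right).
Query: subtree rooted at _2
_2: subtree_size = 1 + 6
  _3: subtree_size = 1 + 4
    L: subtree_size = 1 + 0
    C: subtree_size = 1 + 0
    V: subtree_size = 1 + 0
    S: subtree_size = 1 + 0
  B: subtree_size = 1 + 0
Total subtree size of _2: 7

Answer: 7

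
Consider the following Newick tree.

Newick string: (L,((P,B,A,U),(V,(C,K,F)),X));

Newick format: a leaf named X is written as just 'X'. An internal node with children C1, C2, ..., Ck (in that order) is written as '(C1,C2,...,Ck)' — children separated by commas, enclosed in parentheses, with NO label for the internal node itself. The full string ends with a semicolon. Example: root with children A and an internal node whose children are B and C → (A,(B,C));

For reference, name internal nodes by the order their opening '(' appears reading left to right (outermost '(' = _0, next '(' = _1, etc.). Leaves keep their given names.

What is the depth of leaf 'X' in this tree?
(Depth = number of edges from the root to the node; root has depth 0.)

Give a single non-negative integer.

Answer: 2

Derivation:
Newick: (L,((P,B,A,U),(V,(C,K,F)),X));
Naming internals by '(' encounter order: outermost '(' = _0, next = _1, ...
Query node: X
Path from root: _0 -> _1 -> X
Depth of X: 2 (number of edges from root)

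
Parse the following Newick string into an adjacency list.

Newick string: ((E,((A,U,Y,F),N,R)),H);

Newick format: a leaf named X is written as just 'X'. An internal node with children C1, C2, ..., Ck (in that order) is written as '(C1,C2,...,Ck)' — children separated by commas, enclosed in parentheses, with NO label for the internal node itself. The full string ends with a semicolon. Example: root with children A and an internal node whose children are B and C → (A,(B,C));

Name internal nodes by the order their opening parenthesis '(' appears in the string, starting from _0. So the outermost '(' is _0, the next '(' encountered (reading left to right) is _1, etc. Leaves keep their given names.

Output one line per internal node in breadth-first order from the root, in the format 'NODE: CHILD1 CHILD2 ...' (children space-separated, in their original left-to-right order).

Answer: _0: _1 H
_1: E _2
_2: _3 N R
_3: A U Y F

Derivation:
Input: ((E,((A,U,Y,F),N,R)),H);
Scanning left-to-right, naming '(' by encounter order:
  pos 0: '(' -> open internal node _0 (depth 1)
  pos 1: '(' -> open internal node _1 (depth 2)
  pos 4: '(' -> open internal node _2 (depth 3)
  pos 5: '(' -> open internal node _3 (depth 4)
  pos 13: ')' -> close internal node _3 (now at depth 3)
  pos 18: ')' -> close internal node _2 (now at depth 2)
  pos 19: ')' -> close internal node _1 (now at depth 1)
  pos 22: ')' -> close internal node _0 (now at depth 0)
Total internal nodes: 4
BFS adjacency from root:
  _0: _1 H
  _1: E _2
  _2: _3 N R
  _3: A U Y F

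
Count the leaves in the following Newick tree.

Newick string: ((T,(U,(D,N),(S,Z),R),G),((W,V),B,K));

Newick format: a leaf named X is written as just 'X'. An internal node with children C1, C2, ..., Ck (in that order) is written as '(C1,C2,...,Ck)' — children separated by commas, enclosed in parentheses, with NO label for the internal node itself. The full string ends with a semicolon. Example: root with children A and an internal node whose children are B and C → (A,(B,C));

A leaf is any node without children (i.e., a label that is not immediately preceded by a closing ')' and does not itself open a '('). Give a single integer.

Newick: ((T,(U,(D,N),(S,Z),R),G),((W,V),B,K));
Scan left-to-right; a leaf is any maximal label run not followed by '(':
  pos 2: leaf 'T' → count = 1
  pos 5: leaf 'U' → count = 2
  pos 8: leaf 'D' → count = 3
  pos 10: leaf 'N' → count = 4
  pos 14: leaf 'S' → count = 5
  pos 16: leaf 'Z' → count = 6
  pos 19: leaf 'R' → count = 7
  pos 22: leaf 'G' → count = 8
  pos 27: leaf 'W' → count = 9
  pos 29: leaf 'V' → count = 10
  pos 32: leaf 'B' → count = 11
  pos 34: leaf 'K' → count = 12
Total leaves: 12

Answer: 12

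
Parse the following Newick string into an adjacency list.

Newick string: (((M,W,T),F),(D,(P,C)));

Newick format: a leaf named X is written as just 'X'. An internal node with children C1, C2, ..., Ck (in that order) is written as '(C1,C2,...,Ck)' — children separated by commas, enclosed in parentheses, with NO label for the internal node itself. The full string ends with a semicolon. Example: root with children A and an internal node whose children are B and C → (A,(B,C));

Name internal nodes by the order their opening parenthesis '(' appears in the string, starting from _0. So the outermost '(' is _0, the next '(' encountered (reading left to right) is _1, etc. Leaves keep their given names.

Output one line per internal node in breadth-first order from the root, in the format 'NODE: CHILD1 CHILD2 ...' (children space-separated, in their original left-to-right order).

Answer: _0: _1 _3
_1: _2 F
_3: D _4
_2: M W T
_4: P C

Derivation:
Input: (((M,W,T),F),(D,(P,C)));
Scanning left-to-right, naming '(' by encounter order:
  pos 0: '(' -> open internal node _0 (depth 1)
  pos 1: '(' -> open internal node _1 (depth 2)
  pos 2: '(' -> open internal node _2 (depth 3)
  pos 8: ')' -> close internal node _2 (now at depth 2)
  pos 11: ')' -> close internal node _1 (now at depth 1)
  pos 13: '(' -> open internal node _3 (depth 2)
  pos 16: '(' -> open internal node _4 (depth 3)
  pos 20: ')' -> close internal node _4 (now at depth 2)
  pos 21: ')' -> close internal node _3 (now at depth 1)
  pos 22: ')' -> close internal node _0 (now at depth 0)
Total internal nodes: 5
BFS adjacency from root:
  _0: _1 _3
  _1: _2 F
  _3: D _4
  _2: M W T
  _4: P C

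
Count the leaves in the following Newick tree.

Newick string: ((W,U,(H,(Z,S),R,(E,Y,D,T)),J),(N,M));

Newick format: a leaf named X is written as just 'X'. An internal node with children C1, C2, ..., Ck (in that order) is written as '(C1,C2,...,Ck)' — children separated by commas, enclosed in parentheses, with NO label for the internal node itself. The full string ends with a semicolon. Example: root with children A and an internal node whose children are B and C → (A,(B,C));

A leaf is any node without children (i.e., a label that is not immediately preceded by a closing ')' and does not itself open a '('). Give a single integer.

Answer: 13

Derivation:
Newick: ((W,U,(H,(Z,S),R,(E,Y,D,T)),J),(N,M));
Scan left-to-right; a leaf is any maximal label run not followed by '(':
  pos 2: leaf 'W' → count = 1
  pos 4: leaf 'U' → count = 2
  pos 7: leaf 'H' → count = 3
  pos 10: leaf 'Z' → count = 4
  pos 12: leaf 'S' → count = 5
  pos 15: leaf 'R' → count = 6
  pos 18: leaf 'E' → count = 7
  pos 20: leaf 'Y' → count = 8
  pos 22: leaf 'D' → count = 9
  pos 24: leaf 'T' → count = 10
  pos 28: leaf 'J' → count = 11
  pos 32: leaf 'N' → count = 12
  pos 34: leaf 'M' → count = 13
Total leaves: 13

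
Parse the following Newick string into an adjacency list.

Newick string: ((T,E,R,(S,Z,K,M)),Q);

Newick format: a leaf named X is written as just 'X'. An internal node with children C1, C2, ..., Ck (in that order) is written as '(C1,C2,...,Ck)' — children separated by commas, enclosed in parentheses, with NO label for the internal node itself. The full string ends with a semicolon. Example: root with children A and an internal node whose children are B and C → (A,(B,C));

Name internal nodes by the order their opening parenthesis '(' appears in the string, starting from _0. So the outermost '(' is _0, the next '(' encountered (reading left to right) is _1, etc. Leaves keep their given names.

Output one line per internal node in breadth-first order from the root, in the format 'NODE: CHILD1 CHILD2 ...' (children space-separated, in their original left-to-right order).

Answer: _0: _1 Q
_1: T E R _2
_2: S Z K M

Derivation:
Input: ((T,E,R,(S,Z,K,M)),Q);
Scanning left-to-right, naming '(' by encounter order:
  pos 0: '(' -> open internal node _0 (depth 1)
  pos 1: '(' -> open internal node _1 (depth 2)
  pos 8: '(' -> open internal node _2 (depth 3)
  pos 16: ')' -> close internal node _2 (now at depth 2)
  pos 17: ')' -> close internal node _1 (now at depth 1)
  pos 20: ')' -> close internal node _0 (now at depth 0)
Total internal nodes: 3
BFS adjacency from root:
  _0: _1 Q
  _1: T E R _2
  _2: S Z K M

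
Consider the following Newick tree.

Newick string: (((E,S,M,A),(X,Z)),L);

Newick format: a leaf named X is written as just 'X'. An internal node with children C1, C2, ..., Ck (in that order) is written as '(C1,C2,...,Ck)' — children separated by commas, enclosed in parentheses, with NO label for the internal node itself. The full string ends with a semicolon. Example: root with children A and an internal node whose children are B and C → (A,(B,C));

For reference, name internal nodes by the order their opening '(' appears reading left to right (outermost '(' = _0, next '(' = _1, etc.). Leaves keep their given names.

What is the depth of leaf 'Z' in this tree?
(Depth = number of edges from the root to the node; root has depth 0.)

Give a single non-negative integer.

Newick: (((E,S,M,A),(X,Z)),L);
Naming internals by '(' encounter order: outermost '(' = _0, next = _1, ...
Query node: Z
Path from root: _0 -> _1 -> _3 -> Z
Depth of Z: 3 (number of edges from root)

Answer: 3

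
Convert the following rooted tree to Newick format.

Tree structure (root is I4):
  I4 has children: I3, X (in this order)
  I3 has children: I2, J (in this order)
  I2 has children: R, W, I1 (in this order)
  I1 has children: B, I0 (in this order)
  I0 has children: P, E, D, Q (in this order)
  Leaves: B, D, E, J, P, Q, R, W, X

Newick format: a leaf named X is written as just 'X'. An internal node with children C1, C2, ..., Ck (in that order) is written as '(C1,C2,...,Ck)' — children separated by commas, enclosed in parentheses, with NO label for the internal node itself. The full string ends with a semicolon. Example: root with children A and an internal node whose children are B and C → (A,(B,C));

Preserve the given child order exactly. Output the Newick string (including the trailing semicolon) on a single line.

Answer: (((R,W,(B,(P,E,D,Q))),J),X);

Derivation:
internal I4 with children ['I3', 'X']
  internal I3 with children ['I2', 'J']
    internal I2 with children ['R', 'W', 'I1']
      leaf 'R' → 'R'
      leaf 'W' → 'W'
      internal I1 with children ['B', 'I0']
        leaf 'B' → 'B'
        internal I0 with children ['P', 'E', 'D', 'Q']
          leaf 'P' → 'P'
          leaf 'E' → 'E'
          leaf 'D' → 'D'
          leaf 'Q' → 'Q'
        → '(P,E,D,Q)'
      → '(B,(P,E,D,Q))'
    → '(R,W,(B,(P,E,D,Q)))'
    leaf 'J' → 'J'
  → '((R,W,(B,(P,E,D,Q))),J)'
  leaf 'X' → 'X'
→ '(((R,W,(B,(P,E,D,Q))),J),X)'
Final: (((R,W,(B,(P,E,D,Q))),J),X);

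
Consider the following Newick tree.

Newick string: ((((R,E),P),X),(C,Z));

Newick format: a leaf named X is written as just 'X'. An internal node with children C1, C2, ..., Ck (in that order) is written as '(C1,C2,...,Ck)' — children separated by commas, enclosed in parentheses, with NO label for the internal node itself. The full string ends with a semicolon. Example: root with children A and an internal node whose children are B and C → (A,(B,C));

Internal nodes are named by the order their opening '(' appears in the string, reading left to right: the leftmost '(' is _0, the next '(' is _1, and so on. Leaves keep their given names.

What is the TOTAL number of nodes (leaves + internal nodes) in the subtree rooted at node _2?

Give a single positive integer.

Answer: 5

Derivation:
Newick: ((((R,E),P),X),(C,Z));
Locate _2: it is the '(' at position 2 (the 3rd '(' reading left to right).
Query: subtree rooted at _2
_2: subtree_size = 1 + 4
  _3: subtree_size = 1 + 2
    R: subtree_size = 1 + 0
    E: subtree_size = 1 + 0
  P: subtree_size = 1 + 0
Total subtree size of _2: 5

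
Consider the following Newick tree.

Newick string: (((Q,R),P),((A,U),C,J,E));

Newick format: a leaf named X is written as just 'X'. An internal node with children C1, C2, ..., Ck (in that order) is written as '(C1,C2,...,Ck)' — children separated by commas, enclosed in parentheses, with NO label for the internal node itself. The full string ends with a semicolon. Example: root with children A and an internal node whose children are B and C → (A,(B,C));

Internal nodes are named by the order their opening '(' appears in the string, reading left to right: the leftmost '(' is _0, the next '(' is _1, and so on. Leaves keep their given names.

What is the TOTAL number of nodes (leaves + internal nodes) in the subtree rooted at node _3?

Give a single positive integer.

Answer: 7

Derivation:
Newick: (((Q,R),P),((A,U),C,J,E));
Locate _3: it is the '(' at position 11 (the 4th '(' reading left to right).
Query: subtree rooted at _3
_3: subtree_size = 1 + 6
  _4: subtree_size = 1 + 2
    A: subtree_size = 1 + 0
    U: subtree_size = 1 + 0
  C: subtree_size = 1 + 0
  J: subtree_size = 1 + 0
  E: subtree_size = 1 + 0
Total subtree size of _3: 7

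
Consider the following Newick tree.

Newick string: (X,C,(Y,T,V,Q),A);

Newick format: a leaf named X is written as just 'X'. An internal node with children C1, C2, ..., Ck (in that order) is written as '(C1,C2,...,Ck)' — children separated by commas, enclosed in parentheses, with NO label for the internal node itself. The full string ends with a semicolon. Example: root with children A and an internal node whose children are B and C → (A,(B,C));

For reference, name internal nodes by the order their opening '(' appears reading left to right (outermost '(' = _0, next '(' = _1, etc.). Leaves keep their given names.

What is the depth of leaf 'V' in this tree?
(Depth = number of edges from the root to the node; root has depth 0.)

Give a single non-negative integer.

Newick: (X,C,(Y,T,V,Q),A);
Naming internals by '(' encounter order: outermost '(' = _0, next = _1, ...
Query node: V
Path from root: _0 -> _1 -> V
Depth of V: 2 (number of edges from root)

Answer: 2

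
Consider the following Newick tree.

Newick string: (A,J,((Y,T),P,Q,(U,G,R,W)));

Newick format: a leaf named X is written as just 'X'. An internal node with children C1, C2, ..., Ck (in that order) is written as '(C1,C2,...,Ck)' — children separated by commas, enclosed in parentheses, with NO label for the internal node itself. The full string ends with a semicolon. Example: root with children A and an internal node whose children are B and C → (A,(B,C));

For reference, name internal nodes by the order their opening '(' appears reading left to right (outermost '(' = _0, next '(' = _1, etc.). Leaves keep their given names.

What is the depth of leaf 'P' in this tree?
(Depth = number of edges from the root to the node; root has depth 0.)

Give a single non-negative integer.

Newick: (A,J,((Y,T),P,Q,(U,G,R,W)));
Naming internals by '(' encounter order: outermost '(' = _0, next = _1, ...
Query node: P
Path from root: _0 -> _1 -> P
Depth of P: 2 (number of edges from root)

Answer: 2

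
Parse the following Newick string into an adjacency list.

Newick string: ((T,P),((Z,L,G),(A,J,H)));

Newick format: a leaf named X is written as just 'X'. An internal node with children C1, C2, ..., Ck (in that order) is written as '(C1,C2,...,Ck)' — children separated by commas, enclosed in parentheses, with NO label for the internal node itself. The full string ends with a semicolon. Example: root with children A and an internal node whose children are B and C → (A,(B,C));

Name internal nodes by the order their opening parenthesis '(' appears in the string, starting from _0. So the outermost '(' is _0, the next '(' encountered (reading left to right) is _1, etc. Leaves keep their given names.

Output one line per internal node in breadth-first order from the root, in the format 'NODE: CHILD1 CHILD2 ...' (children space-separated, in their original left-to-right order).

Answer: _0: _1 _2
_1: T P
_2: _3 _4
_3: Z L G
_4: A J H

Derivation:
Input: ((T,P),((Z,L,G),(A,J,H)));
Scanning left-to-right, naming '(' by encounter order:
  pos 0: '(' -> open internal node _0 (depth 1)
  pos 1: '(' -> open internal node _1 (depth 2)
  pos 5: ')' -> close internal node _1 (now at depth 1)
  pos 7: '(' -> open internal node _2 (depth 2)
  pos 8: '(' -> open internal node _3 (depth 3)
  pos 14: ')' -> close internal node _3 (now at depth 2)
  pos 16: '(' -> open internal node _4 (depth 3)
  pos 22: ')' -> close internal node _4 (now at depth 2)
  pos 23: ')' -> close internal node _2 (now at depth 1)
  pos 24: ')' -> close internal node _0 (now at depth 0)
Total internal nodes: 5
BFS adjacency from root:
  _0: _1 _2
  _1: T P
  _2: _3 _4
  _3: Z L G
  _4: A J H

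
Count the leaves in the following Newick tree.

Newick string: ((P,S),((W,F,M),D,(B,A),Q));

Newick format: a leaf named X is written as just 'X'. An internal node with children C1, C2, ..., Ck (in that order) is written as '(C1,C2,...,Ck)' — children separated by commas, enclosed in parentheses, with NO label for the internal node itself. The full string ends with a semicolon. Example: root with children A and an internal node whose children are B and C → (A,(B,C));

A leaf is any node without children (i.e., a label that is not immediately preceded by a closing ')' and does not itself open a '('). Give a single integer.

Answer: 9

Derivation:
Newick: ((P,S),((W,F,M),D,(B,A),Q));
Scan left-to-right; a leaf is any maximal label run not followed by '(':
  pos 2: leaf 'P' → count = 1
  pos 4: leaf 'S' → count = 2
  pos 9: leaf 'W' → count = 3
  pos 11: leaf 'F' → count = 4
  pos 13: leaf 'M' → count = 5
  pos 16: leaf 'D' → count = 6
  pos 19: leaf 'B' → count = 7
  pos 21: leaf 'A' → count = 8
  pos 24: leaf 'Q' → count = 9
Total leaves: 9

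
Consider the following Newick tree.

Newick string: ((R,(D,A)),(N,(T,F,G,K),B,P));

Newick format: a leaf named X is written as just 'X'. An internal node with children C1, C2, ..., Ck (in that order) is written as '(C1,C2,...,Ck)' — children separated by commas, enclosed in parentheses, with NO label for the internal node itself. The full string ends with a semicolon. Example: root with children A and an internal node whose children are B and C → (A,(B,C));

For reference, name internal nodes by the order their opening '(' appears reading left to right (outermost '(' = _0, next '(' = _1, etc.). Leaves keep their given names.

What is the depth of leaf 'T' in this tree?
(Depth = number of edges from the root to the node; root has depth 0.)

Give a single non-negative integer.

Answer: 3

Derivation:
Newick: ((R,(D,A)),(N,(T,F,G,K),B,P));
Naming internals by '(' encounter order: outermost '(' = _0, next = _1, ...
Query node: T
Path from root: _0 -> _3 -> _4 -> T
Depth of T: 3 (number of edges from root)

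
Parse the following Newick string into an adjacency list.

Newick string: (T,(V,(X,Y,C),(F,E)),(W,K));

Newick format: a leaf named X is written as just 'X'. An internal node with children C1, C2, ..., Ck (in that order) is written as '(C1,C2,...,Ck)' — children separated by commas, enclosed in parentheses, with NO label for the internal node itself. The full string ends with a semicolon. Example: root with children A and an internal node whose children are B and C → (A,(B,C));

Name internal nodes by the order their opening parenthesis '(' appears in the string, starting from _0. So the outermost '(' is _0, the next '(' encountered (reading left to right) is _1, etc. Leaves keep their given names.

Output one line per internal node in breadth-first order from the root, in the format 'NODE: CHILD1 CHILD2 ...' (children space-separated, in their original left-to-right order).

Input: (T,(V,(X,Y,C),(F,E)),(W,K));
Scanning left-to-right, naming '(' by encounter order:
  pos 0: '(' -> open internal node _0 (depth 1)
  pos 3: '(' -> open internal node _1 (depth 2)
  pos 6: '(' -> open internal node _2 (depth 3)
  pos 12: ')' -> close internal node _2 (now at depth 2)
  pos 14: '(' -> open internal node _3 (depth 3)
  pos 18: ')' -> close internal node _3 (now at depth 2)
  pos 19: ')' -> close internal node _1 (now at depth 1)
  pos 21: '(' -> open internal node _4 (depth 2)
  pos 25: ')' -> close internal node _4 (now at depth 1)
  pos 26: ')' -> close internal node _0 (now at depth 0)
Total internal nodes: 5
BFS adjacency from root:
  _0: T _1 _4
  _1: V _2 _3
  _4: W K
  _2: X Y C
  _3: F E

Answer: _0: T _1 _4
_1: V _2 _3
_4: W K
_2: X Y C
_3: F E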